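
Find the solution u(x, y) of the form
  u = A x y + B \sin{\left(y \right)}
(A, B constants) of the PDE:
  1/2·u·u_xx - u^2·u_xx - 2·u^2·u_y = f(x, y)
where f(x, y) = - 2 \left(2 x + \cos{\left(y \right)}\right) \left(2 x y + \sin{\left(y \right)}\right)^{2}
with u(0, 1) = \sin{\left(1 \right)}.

Answer: u(x, y) = 2 x y + \sin{\left(y \right)}

Derivation:
Substitute the ansatz u = A x y + B \sin{\left(y \right)} into the left-hand side.
Derivatives of the ansatz:
  u_xx = 0
  u_y = A x + B \cos{\left(y \right)}
Term by term:
  1/2·u·u_xx = 0
  -u^2·u_xx = 0
  -2·u^2·u_y = - 2 A^{3} x^{3} y^{2} - 2 A^{2} B x^{2} y^{2} \cos{\left(y \right)} - 4 A^{2} B x^{2} y \sin{\left(y \right)} - 4 A B^{2} x y \sin{\left(y \right)} \cos{\left(y \right)} - 2 A B^{2} x \sin^{2}{\left(y \right)} - 2 B^{3} \sin^{2}{\left(y \right)} \cos{\left(y \right)}
So the left-hand side equals
  - 2 A^{3} x^{3} y^{2} - 2 A^{2} B x^{2} y^{2} \cos{\left(y \right)} - 4 A^{2} B x^{2} y \sin{\left(y \right)} - 4 A B^{2} x y \sin{\left(y \right)} \cos{\left(y \right)} - 2 A B^{2} x \sin^{2}{\left(y \right)} - 2 B^{3} \sin^{2}{\left(y \right)} \cos{\left(y \right)}
This must equal f(x, y) identically; expanded, f = - 16 x^{3} y^{2} - 8 x^{2} y^{2} \cos{\left(y \right)} - 16 x^{2} y \sin{\left(y \right)} - 8 x y \sin{\left(y \right)} \cos{\left(y \right)} - 4 x \sin^{2}{\left(y \right)} - 2 \sin^{2}{\left(y \right)} \cos{\left(y \right)}.
Matching coefficients of the independent functions:
  [x \sin^{2}{\left(y \right)}]:  - 2 A B^{2} = -4
  [x^{3} y^{2}]:  - 2 A^{3} = -16
  [\sin^{2}{\left(y \right)} \cos{\left(y \right)}]:  - 2 B^{3} = -2
  [x^{2} y \sin{\left(y \right)}]:  - 4 A^{2} B = -16
  [x^{2} y^{2} \cos{\left(y \right)}]:  - 2 A^{2} B = -8
  [x y \sin{\left(y \right)} \cos{\left(y \right)}]:  - 4 A B^{2} = -8
Solving: A = 2, B = 1.
Check against the point condition:
  u(0, 1) = \sin{\left(1 \right)}  ⟹  B \sin{\left(1 \right)} = \sin{\left(1 \right)}  ✓
Hence u(x, y) = 2 x y + \sin{\left(y \right)}.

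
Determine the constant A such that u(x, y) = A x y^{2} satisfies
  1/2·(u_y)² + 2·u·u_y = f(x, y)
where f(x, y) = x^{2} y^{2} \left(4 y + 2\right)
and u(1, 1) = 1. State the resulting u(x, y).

Substitute the ansatz u = A x y^{2} into the left-hand side.
Derivatives of the ansatz:
  u_y = 2 A x y
Term by term:
  1/2·(u_y)² = 2 A^{2} x^{2} y^{2}
  2·u·u_y = 4 A^{2} x^{2} y^{3}
So the left-hand side equals
  4 A^{2} x^{2} y^{3} + 2 A^{2} x^{2} y^{2}
This must equal f(x, y) identically; expanded, f = 4 x^{2} y^{3} + 2 x^{2} y^{2}.
Matching coefficients of the independent functions:
  [x^{2} y^{2}]:  2 A^{2} = 2
  [x^{2} y^{3}]:  4 A^{2} = 4
These equations allow (A) = (-1) or (1).
Impose the point condition(s):
  u(1, 1) = 1  ⟹  A = 1
Only A = 1 satisfies everything.
Hence u(x, y) = x y^{2}.

Answer: u(x, y) = x y^{2}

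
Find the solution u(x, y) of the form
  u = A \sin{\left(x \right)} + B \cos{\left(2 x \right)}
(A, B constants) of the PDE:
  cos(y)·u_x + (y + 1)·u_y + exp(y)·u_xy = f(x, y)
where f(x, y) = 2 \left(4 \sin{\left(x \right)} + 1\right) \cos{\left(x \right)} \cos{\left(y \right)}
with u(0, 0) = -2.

Answer: u(x, y) = 2 \sin{\left(x \right)} - 2 \cos{\left(2 x \right)}

Derivation:
Substitute the ansatz u = A \sin{\left(x \right)} + B \cos{\left(2 x \right)} into the left-hand side.
Derivatives of the ansatz:
  u_x = A \cos{\left(x \right)} - 2 B \sin{\left(2 x \right)}
  u_y = 0
  u_xy = 0
Term by term:
  cos(y)·u_x = A \cos{\left(x \right)} \cos{\left(y \right)} - 2 B \sin{\left(2 x \right)} \cos{\left(y \right)}
  (y + 1)·u_y = 0
  exp(y)·u_xy = 0
So the left-hand side equals
  A \cos{\left(x \right)} \cos{\left(y \right)} - 2 B \sin{\left(2 x \right)} \cos{\left(y \right)}
This must equal f(x, y) identically; expanded, f = 4 \sin{\left(2 x \right)} \cos{\left(y \right)} + 2 \cos{\left(x \right)} \cos{\left(y \right)}.
Matching coefficients of the independent functions:
  [\sin{\left(2 x \right)} \cos{\left(y \right)}]:  - 2 B = 4
  [\cos{\left(x \right)} \cos{\left(y \right)}]:  A = 2
Solving: A = 2, B = -2.
Check against the point condition:
  u(0, 0) = -2  ⟹  B = -2  ✓
Hence u(x, y) = 2 \sin{\left(x \right)} - 2 \cos{\left(2 x \right)}.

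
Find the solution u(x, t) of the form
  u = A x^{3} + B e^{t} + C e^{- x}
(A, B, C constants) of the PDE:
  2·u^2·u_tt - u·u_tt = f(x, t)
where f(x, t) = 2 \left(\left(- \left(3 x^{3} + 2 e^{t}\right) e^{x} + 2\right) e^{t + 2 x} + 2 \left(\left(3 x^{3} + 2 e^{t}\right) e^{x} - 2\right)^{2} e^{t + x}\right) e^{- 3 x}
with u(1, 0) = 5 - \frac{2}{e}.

Substitute the ansatz u = A x^{3} + B e^{t} + C e^{- x} into the left-hand side.
Derivatives of the ansatz:
  u_tt = B e^{t}
Term by term:
  2·u^2·u_tt = 2 A^{2} B x^{6} e^{t} + 4 A B^{2} x^{3} e^{2 t} + 4 A B C x^{3} e^{t} e^{- x} + 2 B^{3} e^{3 t} + 4 B^{2} C e^{2 t} e^{- x} + 2 B C^{2} e^{t} e^{- 2 x}
  -u·u_tt = - A B x^{3} e^{t} - B^{2} e^{2 t} - B C e^{t} e^{- x}
So the left-hand side equals
  2 A^{2} B x^{6} e^{t} + 4 A B^{2} x^{3} e^{2 t} + 4 A B C x^{3} e^{t} e^{- x} - A B x^{3} e^{t} + 2 B^{3} e^{3 t} + 4 B^{2} C e^{2 t} e^{- x} - B^{2} e^{2 t} + 2 B C^{2} e^{t} e^{- 2 x} - B C e^{t} e^{- x}
This must equal f(x, t) identically; expanded, f = 36 x^{6} e^{t} + 48 x^{3} e^{2 t} - 6 x^{3} e^{t} - 48 x^{3} e^{t} e^{- x} + 16 e^{3 t} - 4 e^{2 t} - 32 e^{2 t} e^{- x} + 4 e^{t} e^{- x} + 16 e^{t} e^{- 2 x}.
Matching coefficients of the independent functions:
  [x^{3} e^{t}]:  - A B = -6
  [x^{3} e^{2 t}]:  4 A B^{2} = 48
  [x^{6} e^{t}]:  2 A^{2} B = 36
  [e^{t} e^{- 2 x}]:  2 B C^{2} = 16
  [e^{t} e^{- x}]:  - B C = 4
  [e^{2 t} e^{- x}]:  4 B^{2} C = -32
  [x^{3} e^{t} e^{- x}]:  4 A B C = -48
  [e^{2 t}]:  - B^{2} = -4
  [e^{3 t}]:  2 B^{3} = 16
Solving: A = 3, B = 2, C = -2.
Check against the point condition:
  u(1, 0) = 5 - \frac{2}{e}  ⟹  A + B + \frac{C}{e} = 5 - \frac{2}{e}  ✓
Hence u(x, t) = 3 x^{3} + 2 e^{t} - 2 e^{- x}.

Answer: u(x, t) = 3 x^{3} + 2 e^{t} - 2 e^{- x}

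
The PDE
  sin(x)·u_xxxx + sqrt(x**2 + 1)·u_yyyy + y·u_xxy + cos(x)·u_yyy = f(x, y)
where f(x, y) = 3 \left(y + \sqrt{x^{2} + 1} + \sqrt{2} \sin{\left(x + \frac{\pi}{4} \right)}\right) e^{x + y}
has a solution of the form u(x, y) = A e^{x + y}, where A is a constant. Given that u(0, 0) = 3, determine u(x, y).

Answer: u(x, y) = 3 e^{x + y}

Derivation:
Substitute the ansatz u = A e^{x + y} into the left-hand side.
Derivatives of the ansatz:
  u_xxxx = A e^{x} e^{y}
  u_yyyy = A e^{x} e^{y}
  u_xxy = A e^{x} e^{y}
  u_yyy = A e^{x} e^{y}
Term by term:
  sin(x)·u_xxxx = A e^{x} e^{y} \sin{\left(x \right)}
  sqrt(x**2 + 1)·u_yyyy = A \sqrt{x^{2} + 1} e^{x} e^{y}
  y·u_xxy = A y e^{x} e^{y}
  cos(x)·u_yyy = A e^{x} e^{y} \cos{\left(x \right)}
So the left-hand side equals
  A y e^{x} e^{y} + A \sqrt{x^{2} + 1} e^{x} e^{y} + A e^{x} e^{y} \sin{\left(x \right)} + A e^{x} e^{y} \cos{\left(x \right)}
This must equal f(x, y) identically; expanded, f = 3 y e^{x} e^{y} + 3 \sqrt{x^{2} + 1} e^{x} e^{y} + 3 e^{x} e^{y} \sin{\left(x \right)} + 3 e^{x} e^{y} \cos{\left(x \right)}.
Matching coefficients of the independent functions:
  [y e^{x} e^{y}, \sqrt{x^{2} + 1} e^{x} e^{y}, e^{x} e^{y} \sin{\left(x \right)}, e^{x} e^{y} \cos{\left(x \right)}]:  A = 3
Solving: A = 3.
Check against the point condition:
  u(0, 0) = 3  ⟹  A = 3  ✓
Hence u(x, y) = 3 e^{x + y}.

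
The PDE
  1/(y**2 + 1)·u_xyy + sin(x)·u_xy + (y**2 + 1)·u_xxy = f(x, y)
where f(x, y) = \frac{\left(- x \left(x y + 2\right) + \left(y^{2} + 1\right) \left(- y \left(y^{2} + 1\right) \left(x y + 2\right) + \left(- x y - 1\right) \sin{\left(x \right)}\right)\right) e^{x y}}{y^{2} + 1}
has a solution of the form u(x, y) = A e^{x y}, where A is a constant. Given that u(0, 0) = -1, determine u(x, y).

Substitute the ansatz u = A e^{x y} into the left-hand side.
Derivatives of the ansatz:
  u_xyy = A x^{2} y e^{x y} + 2 A x e^{x y}
  u_xy = A x y e^{x y} + A e^{x y}
  u_xxy = A x y^{2} e^{x y} + 2 A y e^{x y}
Term by term:
  1/(y**2 + 1)·u_xyy = \frac{A x^{2} y e^{x y}}{y^{2} + 1} + \frac{2 A x e^{x y}}{y^{2} + 1}
  sin(x)·u_xy = A x y e^{x y} \sin{\left(x \right)} + A e^{x y} \sin{\left(x \right)}
  (y**2 + 1)·u_xxy = A x y^{4} e^{x y} + A x y^{2} e^{x y} + 2 A y^{3} e^{x y} + 2 A y e^{x y}
So the left-hand side equals
  \frac{A x^{2} y e^{x y}}{y^{2} + 1} + A x y^{4} e^{x y} + A x y^{2} e^{x y} + A x y e^{x y} \sin{\left(x \right)} + \frac{2 A x e^{x y}}{y^{2} + 1} + 2 A y^{3} e^{x y} + 2 A y e^{x y} + A e^{x y} \sin{\left(x \right)}
This must equal f(x, y) identically; expanded, f = - \frac{x^{2} y e^{x y}}{y^{2} + 1} - x y^{4} e^{x y} - x y^{2} e^{x y} - x y e^{x y} \sin{\left(x \right)} - \frac{2 x e^{x y}}{y^{2} + 1} - 2 y^{3} e^{x y} - 2 y e^{x y} - e^{x y} \sin{\left(x \right)}.
Matching coefficients of the independent functions:
  [y e^{x y}, y^{3} e^{x y}, \frac{x e^{x y}}{y^{2} + 1}]:  2 A = -2
  [e^{x y} \sin{\left(x \right)}, x y^{2} e^{x y}, x y^{4} e^{x y}, x y e^{x y} \sin{\left(x \right)}, …]:  A = -1
Solving: A = -1.
Check against the point condition:
  u(0, 0) = -1  ⟹  A = -1  ✓
Hence u(x, y) = - e^{x y}.

Answer: u(x, y) = - e^{x y}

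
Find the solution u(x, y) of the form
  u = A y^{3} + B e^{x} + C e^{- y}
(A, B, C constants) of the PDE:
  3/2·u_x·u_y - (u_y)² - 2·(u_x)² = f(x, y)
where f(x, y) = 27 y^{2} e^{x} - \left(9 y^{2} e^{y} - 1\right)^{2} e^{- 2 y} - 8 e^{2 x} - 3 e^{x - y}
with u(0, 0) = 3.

Substitute the ansatz u = A y^{3} + B e^{x} + C e^{- y} into the left-hand side.
Derivatives of the ansatz:
  u_x = B e^{x}
  u_y = 3 A y^{2} - C e^{- y}
Term by term:
  3/2·u_x·u_y = \frac{9 A B y^{2} e^{x}}{2} - \frac{3 B C e^{x} e^{- y}}{2}
  -(u_y)² = - 9 A^{2} y^{4} + 6 A C y^{2} e^{- y} - C^{2} e^{- 2 y}
  -2·(u_x)² = - 2 B^{2} e^{2 x}
So the left-hand side equals
  - 9 A^{2} y^{4} + \frac{9 A B y^{2} e^{x}}{2} + 6 A C y^{2} e^{- y} - 2 B^{2} e^{2 x} - \frac{3 B C e^{x} e^{- y}}{2} - C^{2} e^{- 2 y}
This must equal f(x, y) identically; expanded, f = - 81 y^{4} + 27 y^{2} e^{x} + 18 y^{2} e^{- y} - 8 e^{2 x} - 3 e^{x} e^{- y} - e^{- 2 y}.
Matching coefficients of the independent functions:
  [y^{4}]:  - 9 A^{2} = -81
  [y^{2} e^{x}]:  \frac{9 A B}{2} = 27
  [y^{2} e^{- y}]:  6 A C = 18
  [e^{x} e^{- y}]:  - \frac{3 B C}{2} = -3
  [e^{2 x}]:  - 2 B^{2} = -8
  [e^{- 2 y}]:  - C^{2} = -1
These equations allow (A, B, C) = (-3, -2, -1) or (3, 2, 1).
Impose the point condition(s):
  u(0, 0) = 3  ⟹  B + C = 3
Only A = 3, B = 2, C = 1 satisfies everything.
Hence u(x, y) = 3 y^{3} + 2 e^{x} + e^{- y}.

Answer: u(x, y) = 3 y^{3} + 2 e^{x} + e^{- y}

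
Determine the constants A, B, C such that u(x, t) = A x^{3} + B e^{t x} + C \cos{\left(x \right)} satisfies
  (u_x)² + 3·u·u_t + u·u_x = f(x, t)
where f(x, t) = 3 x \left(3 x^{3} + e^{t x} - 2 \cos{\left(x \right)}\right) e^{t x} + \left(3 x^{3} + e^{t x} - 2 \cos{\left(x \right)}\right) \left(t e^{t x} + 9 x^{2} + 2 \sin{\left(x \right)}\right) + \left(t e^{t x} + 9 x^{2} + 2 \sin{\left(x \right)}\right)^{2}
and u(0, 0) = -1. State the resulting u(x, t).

Substitute the ansatz u = A x^{3} + B e^{t x} + C \cos{\left(x \right)} into the left-hand side.
Derivatives of the ansatz:
  u_x = 3 A x^{2} + B t e^{t x} - C \sin{\left(x \right)}
  u_t = B x e^{t x}
Term by term:
  (u_x)² = 9 A^{2} x^{4} + 6 A B t x^{2} e^{t x} - 6 A C x^{2} \sin{\left(x \right)} + B^{2} t^{2} e^{2 t x} - 2 B C t e^{t x} \sin{\left(x \right)} + C^{2} \sin^{2}{\left(x \right)}
  3·u·u_t = 3 A B x^{4} e^{t x} + 3 B^{2} x e^{2 t x} + 3 B C x e^{t x} \cos{\left(x \right)}
  u·u_x = 3 A^{2} x^{5} + A B t x^{3} e^{t x} + 3 A B x^{2} e^{t x} - A C x^{3} \sin{\left(x \right)} + 3 A C x^{2} \cos{\left(x \right)} + B^{2} t e^{2 t x} + B C t e^{t x} \cos{\left(x \right)} - B C e^{t x} \sin{\left(x \right)} - C^{2} \sin{\left(x \right)} \cos{\left(x \right)}
So the left-hand side equals
  3 A^{2} x^{5} + 9 A^{2} x^{4} + A B t x^{3} e^{t x} + 6 A B t x^{2} e^{t x} + 3 A B x^{4} e^{t x} + 3 A B x^{2} e^{t x} - A C x^{3} \sin{\left(x \right)} - 6 A C x^{2} \sin{\left(x \right)} + 3 A C x^{2} \cos{\left(x \right)} + B^{2} t^{2} e^{2 t x} + B^{2} t e^{2 t x} + 3 B^{2} x e^{2 t x} - 2 B C t e^{t x} \sin{\left(x \right)} + B C t e^{t x} \cos{\left(x \right)} + 3 B C x e^{t x} \cos{\left(x \right)} - B C e^{t x} \sin{\left(x \right)} + C^{2} \sin^{2}{\left(x \right)} - C^{2} \sin{\left(x \right)} \cos{\left(x \right)}
This must equal f(x, t) identically; expanded, f = t^{2} e^{2 t x} + 3 t x^{3} e^{t x} + 18 t x^{2} e^{t x} + t e^{2 t x} + 4 t e^{t x} \sin{\left(x \right)} - 2 t e^{t x} \cos{\left(x \right)} + 27 x^{5} + 9 x^{4} e^{t x} + 81 x^{4} + 6 x^{3} \sin{\left(x \right)} + 9 x^{2} e^{t x} + 36 x^{2} \sin{\left(x \right)} - 18 x^{2} \cos{\left(x \right)} + 3 x e^{2 t x} - 6 x e^{t x} \cos{\left(x \right)} + 2 e^{t x} \sin{\left(x \right)} + 4 \sin^{2}{\left(x \right)} - 4 \sin{\left(x \right)} \cos{\left(x \right)}.
Matching coefficients of the independent functions:
(each divided by its leading coefficient; functions giving the same equation are listed together)
  [x^{4}, x^{5}]:  A^{2} - 9 = 0
  [t e^{2 t x}, t^{2} e^{2 t x}, x e^{2 t x}]:  B^{2} - 1 = 0
  [x^{2} e^{t x}, x^{4} e^{t x}, t x^{2} e^{t x}, …]:  A B - 3 = 0
  [x^{2} \sin{\left(x \right)}, x^{2} \cos{\left(x \right)}, x^{3} \sin{\left(x \right)}]:  A C + 6 = 0
  [e^{t x} \sin{\left(x \right)}, t e^{t x} \sin{\left(x \right)}, t e^{t x} \cos{\left(x \right)}, …]:  B C + 2 = 0
  [\sin{\left(x \right)} \cos{\left(x \right)}, \sin^{2}{\left(x \right)}]:  C^{2} - 4 = 0
These equations allow (A, B, C) = (-3, -1, 2) or (3, 1, -2).
Impose the point condition(s):
  u(0, 0) = -1  ⟹  B + C = -1
Only A = 3, B = 1, C = -2 satisfies everything.
Hence u(x, t) = 3 x^{3} + e^{t x} - 2 \cos{\left(x \right)}.

Answer: u(x, t) = 3 x^{3} + e^{t x} - 2 \cos{\left(x \right)}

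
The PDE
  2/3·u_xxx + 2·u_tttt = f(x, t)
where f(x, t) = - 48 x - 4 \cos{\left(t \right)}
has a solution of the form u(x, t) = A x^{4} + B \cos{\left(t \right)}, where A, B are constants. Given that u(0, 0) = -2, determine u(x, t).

Substitute the ansatz u = A x^{4} + B \cos{\left(t \right)} into the left-hand side.
Derivatives of the ansatz:
  u_xxx = 24 A x
  u_tttt = B \cos{\left(t \right)}
Term by term:
  2/3·u_xxx = 16 A x
  2·u_tttt = 2 B \cos{\left(t \right)}
So the left-hand side equals
  16 A x + 2 B \cos{\left(t \right)}
This must equal f(x, t) = - 48 x - 4 \cos{\left(t \right)} identically.
Matching coefficients of the independent functions:
  [x]:  16 A = -48
  [\cos{\left(t \right)}]:  2 B = -4
Solving: A = -3, B = -2.
Check against the point condition:
  u(0, 0) = -2  ⟹  B = -2  ✓
Hence u(x, t) = - 3 x^{4} - 2 \cos{\left(t \right)}.

Answer: u(x, t) = - 3 x^{4} - 2 \cos{\left(t \right)}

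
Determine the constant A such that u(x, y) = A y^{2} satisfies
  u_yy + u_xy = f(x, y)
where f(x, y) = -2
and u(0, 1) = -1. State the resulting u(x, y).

Substitute the ansatz u = A y^{2} into the left-hand side.
Derivatives of the ansatz:
  u_yy = 2 A
  u_xy = 0
Term by term:
  u_yy = 2 A
  u_xy = 0
So the left-hand side equals
  2 A
This must equal f(x, y) = -2 identically.
Matching coefficients of the independent functions:
  [constant term]:  2 A = -2
Solving: A = -1.
Check against the point condition:
  u(0, 1) = -1  ⟹  A = -1  ✓
Hence u(x, y) = - y^{2}.

Answer: u(x, y) = - y^{2}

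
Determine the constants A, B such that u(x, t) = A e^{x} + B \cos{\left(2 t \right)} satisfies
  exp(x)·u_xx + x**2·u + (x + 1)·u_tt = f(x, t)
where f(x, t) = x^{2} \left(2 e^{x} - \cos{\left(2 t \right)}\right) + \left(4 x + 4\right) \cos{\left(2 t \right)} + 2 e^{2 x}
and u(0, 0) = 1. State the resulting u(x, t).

Substitute the ansatz u = A e^{x} + B \cos{\left(2 t \right)} into the left-hand side.
Derivatives of the ansatz:
  u_xx = A e^{x}
  u_tt = - 4 B \cos{\left(2 t \right)}
Term by term:
  exp(x)·u_xx = A e^{2 x}
  x**2·u = A x^{2} e^{x} + B x^{2} \cos{\left(2 t \right)}
  (x + 1)·u_tt = - 4 B x \cos{\left(2 t \right)} - 4 B \cos{\left(2 t \right)}
So the left-hand side equals
  A x^{2} e^{x} + A e^{2 x} + B x^{2} \cos{\left(2 t \right)} - 4 B x \cos{\left(2 t \right)} - 4 B \cos{\left(2 t \right)}
This must equal f(x, t) identically; expanded, f = 2 x^{2} e^{x} - x^{2} \cos{\left(2 t \right)} + 4 x \cos{\left(2 t \right)} + 2 e^{2 x} + 4 \cos{\left(2 t \right)}.
Matching coefficients of the independent functions:
  [x \cos{\left(2 t \right)}, \cos{\left(2 t \right)}]:  - 4 B = 4
  [x^{2} e^{x}, e^{2 x}]:  A = 2
  [x^{2} \cos{\left(2 t \right)}]:  B = -1
Solving: A = 2, B = -1.
Check against the point condition:
  u(0, 0) = 1  ⟹  A + B = 1  ✓
Hence u(x, t) = 2 e^{x} - \cos{\left(2 t \right)}.

Answer: u(x, t) = 2 e^{x} - \cos{\left(2 t \right)}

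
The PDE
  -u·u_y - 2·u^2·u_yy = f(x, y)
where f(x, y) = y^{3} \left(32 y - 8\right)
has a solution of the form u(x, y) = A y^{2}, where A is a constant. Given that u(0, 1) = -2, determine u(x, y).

Substitute the ansatz u = A y^{2} into the left-hand side.
Derivatives of the ansatz:
  u_y = 2 A y
  u_yy = 2 A
Term by term:
  -u·u_y = - 2 A^{2} y^{3}
  -2·u^2·u_yy = - 4 A^{3} y^{4}
So the left-hand side equals
  - 4 A^{3} y^{4} - 2 A^{2} y^{3}
This must equal f(x, y) identically; expanded, f = 32 y^{4} - 8 y^{3}.
Matching coefficients of the independent functions:
  [y^{3}]:  - 2 A^{2} = -8
  [y^{4}]:  - 4 A^{3} = 32
Solving: A = -2.
Check against the point condition:
  u(0, 1) = -2  ⟹  A = -2  ✓
Hence u(x, y) = - 2 y^{2}.

Answer: u(x, y) = - 2 y^{2}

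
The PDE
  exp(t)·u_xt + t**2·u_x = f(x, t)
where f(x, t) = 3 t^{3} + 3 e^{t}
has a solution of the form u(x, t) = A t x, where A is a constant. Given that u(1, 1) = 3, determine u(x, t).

Substitute the ansatz u = A t x into the left-hand side.
Derivatives of the ansatz:
  u_xt = A
  u_x = A t
Term by term:
  exp(t)·u_xt = A e^{t}
  t**2·u_x = A t^{3}
So the left-hand side equals
  A t^{3} + A e^{t}
This must equal f(x, t) = 3 t^{3} + 3 e^{t} identically.
Matching coefficients of the independent functions:
  [t^{3}, e^{t}]:  A = 3
Solving: A = 3.
Check against the point condition:
  u(1, 1) = 3  ⟹  A = 3  ✓
Hence u(x, t) = 3 t x.

Answer: u(x, t) = 3 t x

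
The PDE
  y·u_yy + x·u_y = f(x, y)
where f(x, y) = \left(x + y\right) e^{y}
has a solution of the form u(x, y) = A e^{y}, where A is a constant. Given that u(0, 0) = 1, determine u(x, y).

Substitute the ansatz u = A e^{y} into the left-hand side.
Derivatives of the ansatz:
  u_yy = A e^{y}
  u_y = A e^{y}
Term by term:
  y·u_yy = A y e^{y}
  x·u_y = A x e^{y}
So the left-hand side equals
  A x e^{y} + A y e^{y}
This must equal f(x, y) identically; expanded, f = x e^{y} + y e^{y}.
Matching coefficients of the independent functions:
  [x e^{y}, y e^{y}]:  A = 1
Solving: A = 1.
Check against the point condition:
  u(0, 0) = 1  ⟹  A = 1  ✓
Hence u(x, y) = e^{y}.

Answer: u(x, y) = e^{y}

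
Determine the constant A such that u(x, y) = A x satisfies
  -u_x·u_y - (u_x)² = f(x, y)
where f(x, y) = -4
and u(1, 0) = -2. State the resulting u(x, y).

Answer: u(x, y) = - 2 x

Derivation:
Substitute the ansatz u = A x into the left-hand side.
Derivatives of the ansatz:
  u_x = A
  u_y = 0
Term by term:
  -u_x·u_y = 0
  -(u_x)² = - A^{2}
So the left-hand side equals
  - A^{2}
This must equal f(x, y) = -4 identically.
Matching coefficients of the independent functions:
  [constant term]:  - A^{2} = -4
These equations allow (A) = (-2) or (2).
Impose the point condition(s):
  u(1, 0) = -2  ⟹  A = -2
Only A = -2 satisfies everything.
Hence u(x, y) = - 2 x.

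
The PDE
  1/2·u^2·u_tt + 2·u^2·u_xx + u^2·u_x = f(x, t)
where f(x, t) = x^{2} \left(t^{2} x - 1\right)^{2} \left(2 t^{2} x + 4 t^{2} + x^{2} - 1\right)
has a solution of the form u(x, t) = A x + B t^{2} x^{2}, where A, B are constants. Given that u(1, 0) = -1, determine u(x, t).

Answer: u(x, t) = t^{2} x^{2} - x

Derivation:
Substitute the ansatz u = A x + B t^{2} x^{2} into the left-hand side.
Derivatives of the ansatz:
  u_tt = 2 B x^{2}
  u_xx = 2 B t^{2}
  u_x = A + 2 B t^{2} x
Term by term:
  1/2·u^2·u_tt = A^{2} B x^{4} + 2 A B^{2} t^{2} x^{5} + B^{3} t^{4} x^{6}
  2·u^2·u_xx = 4 A^{2} B t^{2} x^{2} + 8 A B^{2} t^{4} x^{3} + 4 B^{3} t^{6} x^{4}
  u^2·u_x = A^{3} x^{2} + 4 A^{2} B t^{2} x^{3} + 5 A B^{2} t^{4} x^{4} + 2 B^{3} t^{6} x^{5}
So the left-hand side equals
  A^{3} x^{2} + 4 A^{2} B t^{2} x^{3} + 4 A^{2} B t^{2} x^{2} + A^{2} B x^{4} + 5 A B^{2} t^{4} x^{4} + 8 A B^{2} t^{4} x^{3} + 2 A B^{2} t^{2} x^{5} + 2 B^{3} t^{6} x^{5} + 4 B^{3} t^{6} x^{4} + B^{3} t^{4} x^{6}
This must equal f(x, t) identically; expanded, f = 2 t^{6} x^{5} + 4 t^{6} x^{4} + t^{4} x^{6} - 5 t^{4} x^{4} - 8 t^{4} x^{3} - 2 t^{2} x^{5} + 4 t^{2} x^{3} + 4 t^{2} x^{2} + x^{4} - x^{2}.
Matching coefficients of the independent functions:
  [x^{2}]:  A^{3} = -1
  [x^{4}]:  A^{2} B = 1
  [t^{2} x^{2}, t^{2} x^{3}]:  4 A^{2} B = 4
  [t^{2} x^{5}]:  2 A B^{2} = -2
  [t^{4} x^{3}]:  8 A B^{2} = -8
  [t^{4} x^{4}]:  5 A B^{2} = -5
  [t^{4} x^{6}]:  B^{3} = 1
  [t^{6} x^{4}]:  4 B^{3} = 4
  [t^{6} x^{5}]:  2 B^{3} = 2
Solving: A = -1, B = 1.
Check against the point condition:
  u(1, 0) = -1  ⟹  A = -1  ✓
Hence u(x, t) = t^{2} x^{2} - x.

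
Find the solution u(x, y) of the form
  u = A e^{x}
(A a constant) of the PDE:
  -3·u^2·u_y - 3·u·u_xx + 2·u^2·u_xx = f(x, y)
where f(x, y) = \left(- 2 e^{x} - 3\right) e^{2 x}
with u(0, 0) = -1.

Substitute the ansatz u = A e^{x} into the left-hand side.
Derivatives of the ansatz:
  u_y = 0
  u_xx = A e^{x}
Term by term:
  -3·u^2·u_y = 0
  -3·u·u_xx = - 3 A^{2} e^{2 x}
  2·u^2·u_xx = 2 A^{3} e^{3 x}
So the left-hand side equals
  2 A^{3} e^{3 x} - 3 A^{2} e^{2 x}
This must equal f(x, y) = \left(- 2 e^{x} - 3\right) e^{2 x} identically.
Matching coefficients of the independent functions:
  [e^{2 x}]:  - 3 A^{2} = -3
  [e^{3 x}]:  2 A^{3} = -2
Solving: A = -1.
Check against the point condition:
  u(0, 0) = -1  ⟹  A = -1  ✓
Hence u(x, y) = - e^{x}.

Answer: u(x, y) = - e^{x}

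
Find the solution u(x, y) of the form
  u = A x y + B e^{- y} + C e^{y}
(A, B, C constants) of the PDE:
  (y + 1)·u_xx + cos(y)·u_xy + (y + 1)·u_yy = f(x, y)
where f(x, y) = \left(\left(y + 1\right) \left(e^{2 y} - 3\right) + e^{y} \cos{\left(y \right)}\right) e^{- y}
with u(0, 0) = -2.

Substitute the ansatz u = A x y + B e^{- y} + C e^{y} into the left-hand side.
Derivatives of the ansatz:
  u_xx = 0
  u_xy = A
  u_yy = B e^{- y} + C e^{y}
Term by term:
  (y + 1)·u_xx = 0
  cos(y)·u_xy = A \cos{\left(y \right)}
  (y + 1)·u_yy = B y e^{- y} + B e^{- y} + C y e^{y} + C e^{y}
So the left-hand side equals
  A \cos{\left(y \right)} + B y e^{- y} + B e^{- y} + C y e^{y} + C e^{y}
This must equal f(x, y) identically; expanded, f = y e^{y} - 3 y e^{- y} + e^{y} + \cos{\left(y \right)} - 3 e^{- y}.
Matching coefficients of the independent functions:
  [y e^{- y}, e^{- y}]:  B = -3
  [y e^{y}, e^{y}]:  C = 1
  [\cos{\left(y \right)}]:  A = 1
Solving: A = 1, B = -3, C = 1.
Check against the point condition:
  u(0, 0) = -2  ⟹  B + C = -2  ✓
Hence u(x, y) = x y + e^{y} - 3 e^{- y}.

Answer: u(x, y) = x y + e^{y} - 3 e^{- y}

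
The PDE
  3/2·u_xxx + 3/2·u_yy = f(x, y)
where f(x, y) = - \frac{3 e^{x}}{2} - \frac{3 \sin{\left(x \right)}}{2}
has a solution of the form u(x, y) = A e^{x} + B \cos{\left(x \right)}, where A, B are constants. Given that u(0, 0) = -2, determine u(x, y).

Substitute the ansatz u = A e^{x} + B \cos{\left(x \right)} into the left-hand side.
Derivatives of the ansatz:
  u_xxx = A e^{x} + B \sin{\left(x \right)}
  u_yy = 0
Term by term:
  3/2·u_xxx = \frac{3 A e^{x}}{2} + \frac{3 B \sin{\left(x \right)}}{2}
  3/2·u_yy = 0
So the left-hand side equals
  \frac{3 A e^{x}}{2} + \frac{3 B \sin{\left(x \right)}}{2}
This must equal f(x, y) = - \frac{3 e^{x}}{2} - \frac{3 \sin{\left(x \right)}}{2} identically.
Matching coefficients of the independent functions:
  [e^{x}]:  \frac{3 A}{2} = - \frac{3}{2}
  [\sin{\left(x \right)}]:  \frac{3 B}{2} = - \frac{3}{2}
Solving: A = -1, B = -1.
Check against the point condition:
  u(0, 0) = -2  ⟹  A + B = -2  ✓
Hence u(x, y) = - e^{x} - \cos{\left(x \right)}.

Answer: u(x, y) = - e^{x} - \cos{\left(x \right)}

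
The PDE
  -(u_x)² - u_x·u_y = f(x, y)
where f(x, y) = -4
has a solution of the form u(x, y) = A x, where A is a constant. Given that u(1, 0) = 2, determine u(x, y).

Substitute the ansatz u = A x into the left-hand side.
Derivatives of the ansatz:
  u_x = A
  u_y = 0
Term by term:
  -(u_x)² = - A^{2}
  -u_x·u_y = 0
So the left-hand side equals
  - A^{2}
This must equal f(x, y) = -4 identically.
Matching coefficients of the independent functions:
  [constant term]:  - A^{2} = -4
These equations allow (A) = (-2) or (2).
Impose the point condition(s):
  u(1, 0) = 2  ⟹  A = 2
Only A = 2 satisfies everything.
Hence u(x, y) = 2 x.

Answer: u(x, y) = 2 x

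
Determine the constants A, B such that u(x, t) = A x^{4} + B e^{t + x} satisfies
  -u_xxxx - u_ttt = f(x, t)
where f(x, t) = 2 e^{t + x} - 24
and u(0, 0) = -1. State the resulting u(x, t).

Answer: u(x, t) = x^{4} - e^{t + x}

Derivation:
Substitute the ansatz u = A x^{4} + B e^{t + x} into the left-hand side.
Derivatives of the ansatz:
  u_xxxx = 24 A + B e^{t} e^{x}
  u_ttt = B e^{t} e^{x}
Term by term:
  -u_xxxx = - 24 A - B e^{t} e^{x}
  -u_ttt = - B e^{t} e^{x}
So the left-hand side equals
  - 24 A - 2 B e^{t} e^{x}
This must equal f(x, t) identically; expanded, f = 2 e^{t} e^{x} - 24.
Matching coefficients of the independent functions:
  [constant term]:  - 24 A = -24
  [e^{t} e^{x}]:  - 2 B = 2
Solving: A = 1, B = -1.
Check against the point condition:
  u(0, 0) = -1  ⟹  B = -1  ✓
Hence u(x, t) = x^{4} - e^{t + x}.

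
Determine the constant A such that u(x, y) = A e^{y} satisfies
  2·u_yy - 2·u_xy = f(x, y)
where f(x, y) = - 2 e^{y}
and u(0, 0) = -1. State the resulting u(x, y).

Substitute the ansatz u = A e^{y} into the left-hand side.
Derivatives of the ansatz:
  u_yy = A e^{y}
  u_xy = 0
Term by term:
  2·u_yy = 2 A e^{y}
  -2·u_xy = 0
So the left-hand side equals
  2 A e^{y}
This must equal f(x, y) = - 2 e^{y} identically.
Matching coefficients of the independent functions:
  [e^{y}]:  2 A = -2
Solving: A = -1.
Check against the point condition:
  u(0, 0) = -1  ⟹  A = -1  ✓
Hence u(x, y) = - e^{y}.

Answer: u(x, y) = - e^{y}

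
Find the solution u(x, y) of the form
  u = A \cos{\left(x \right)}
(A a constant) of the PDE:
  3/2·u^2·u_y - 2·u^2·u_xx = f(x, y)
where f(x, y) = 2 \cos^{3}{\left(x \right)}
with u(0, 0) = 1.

Substitute the ansatz u = A \cos{\left(x \right)} into the left-hand side.
Derivatives of the ansatz:
  u_y = 0
  u_xx = - A \cos{\left(x \right)}
Term by term:
  3/2·u^2·u_y = 0
  -2·u^2·u_xx = 2 A^{3} \cos^{3}{\left(x \right)}
So the left-hand side equals
  2 A^{3} \cos^{3}{\left(x \right)}
This must equal f(x, y) = 2 \cos^{3}{\left(x \right)} identically.
Matching coefficients of the independent functions:
  [\cos^{3}{\left(x \right)}]:  2 A^{3} = 2
Solving: A = 1.
Check against the point condition:
  u(0, 0) = 1  ⟹  A = 1  ✓
Hence u(x, y) = \cos{\left(x \right)}.

Answer: u(x, y) = \cos{\left(x \right)}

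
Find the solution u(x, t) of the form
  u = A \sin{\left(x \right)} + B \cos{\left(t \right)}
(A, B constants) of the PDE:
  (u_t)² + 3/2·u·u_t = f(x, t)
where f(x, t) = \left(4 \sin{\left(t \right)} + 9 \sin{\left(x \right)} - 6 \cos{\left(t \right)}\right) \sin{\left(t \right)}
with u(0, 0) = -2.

Substitute the ansatz u = A \sin{\left(x \right)} + B \cos{\left(t \right)} into the left-hand side.
Derivatives of the ansatz:
  u_t = - B \sin{\left(t \right)}
Term by term:
  (u_t)² = B^{2} \sin^{2}{\left(t \right)}
  3/2·u·u_t = - \frac{3 A B \sin{\left(t \right)} \sin{\left(x \right)}}{2} - \frac{3 B^{2} \sin{\left(t \right)} \cos{\left(t \right)}}{2}
So the left-hand side equals
  - \frac{3 A B \sin{\left(t \right)} \sin{\left(x \right)}}{2} + B^{2} \sin^{2}{\left(t \right)} - \frac{3 B^{2} \sin{\left(t \right)} \cos{\left(t \right)}}{2}
This must equal f(x, t) identically; expanded, f = 4 \sin^{2}{\left(t \right)} + 9 \sin{\left(t \right)} \sin{\left(x \right)} - 6 \sin{\left(t \right)} \cos{\left(t \right)}.
Matching coefficients of the independent functions:
  [\sin{\left(t \right)} \sin{\left(x \right)}]:  - \frac{3 A B}{2} = 9
  [\sin{\left(t \right)} \cos{\left(t \right)}]:  - \frac{3 B^{2}}{2} = -6
  [\sin^{2}{\left(t \right)}]:  B^{2} = 4
These equations allow (A, B) = (-3, 2) or (3, -2).
Impose the point condition(s):
  u(0, 0) = -2  ⟹  B = -2
Only A = 3, B = -2 satisfies everything.
Hence u(x, t) = 3 \sin{\left(x \right)} - 2 \cos{\left(t \right)}.

Answer: u(x, t) = 3 \sin{\left(x \right)} - 2 \cos{\left(t \right)}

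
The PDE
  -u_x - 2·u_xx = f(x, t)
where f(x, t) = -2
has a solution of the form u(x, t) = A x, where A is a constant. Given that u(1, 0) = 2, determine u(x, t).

Substitute the ansatz u = A x into the left-hand side.
Derivatives of the ansatz:
  u_x = A
  u_xx = 0
Term by term:
  -u_x = - A
  -2·u_xx = 0
So the left-hand side equals
  - A
This must equal f(x, t) = -2 identically.
Matching coefficients of the independent functions:
  [constant term]:  - A = -2
Solving: A = 2.
Check against the point condition:
  u(1, 0) = 2  ⟹  A = 2  ✓
Hence u(x, t) = 2 x.

Answer: u(x, t) = 2 x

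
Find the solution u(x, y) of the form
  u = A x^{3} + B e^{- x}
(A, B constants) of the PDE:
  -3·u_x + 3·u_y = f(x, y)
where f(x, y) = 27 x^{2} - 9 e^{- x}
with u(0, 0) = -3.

Substitute the ansatz u = A x^{3} + B e^{- x} into the left-hand side.
Derivatives of the ansatz:
  u_x = 3 A x^{2} - B e^{- x}
  u_y = 0
Term by term:
  -3·u_x = - 9 A x^{2} + 3 B e^{- x}
  3·u_y = 0
So the left-hand side equals
  - 9 A x^{2} + 3 B e^{- x}
This must equal f(x, y) = 27 x^{2} - 9 e^{- x} identically.
Matching coefficients of the independent functions:
  [x^{2}]:  - 9 A = 27
  [e^{- x}]:  3 B = -9
Solving: A = -3, B = -3.
Check against the point condition:
  u(0, 0) = -3  ⟹  B = -3  ✓
Hence u(x, y) = - 3 x^{3} - 3 e^{- x}.

Answer: u(x, y) = - 3 x^{3} - 3 e^{- x}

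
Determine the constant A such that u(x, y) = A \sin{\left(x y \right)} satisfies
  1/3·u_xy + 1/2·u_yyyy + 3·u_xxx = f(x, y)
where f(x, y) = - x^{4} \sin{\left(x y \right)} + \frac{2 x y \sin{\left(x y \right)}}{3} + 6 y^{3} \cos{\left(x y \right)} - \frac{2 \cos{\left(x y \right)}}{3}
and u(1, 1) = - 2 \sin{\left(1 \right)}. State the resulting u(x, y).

Substitute the ansatz u = A \sin{\left(x y \right)} into the left-hand side.
Derivatives of the ansatz:
  u_xy = - A x y \sin{\left(x y \right)} + A \cos{\left(x y \right)}
  u_yyyy = A x^{4} \sin{\left(x y \right)}
  u_xxx = - A y^{3} \cos{\left(x y \right)}
Term by term:
  1/3·u_xy = - \frac{A x y \sin{\left(x y \right)}}{3} + \frac{A \cos{\left(x y \right)}}{3}
  1/2·u_yyyy = \frac{A x^{4} \sin{\left(x y \right)}}{2}
  3·u_xxx = - 3 A y^{3} \cos{\left(x y \right)}
So the left-hand side equals
  \frac{A x^{4} \sin{\left(x y \right)}}{2} - \frac{A x y \sin{\left(x y \right)}}{3} - 3 A y^{3} \cos{\left(x y \right)} + \frac{A \cos{\left(x y \right)}}{3}
This must equal f(x, y) = - x^{4} \sin{\left(x y \right)} + \frac{2 x y \sin{\left(x y \right)}}{3} + 6 y^{3} \cos{\left(x y \right)} - \frac{2 \cos{\left(x y \right)}}{3} identically.
Matching coefficients of the independent functions:
  [x^{4} \sin{\left(x y \right)}]:  \frac{A}{2} = -1
  [y^{3} \cos{\left(x y \right)}]:  - 3 A = 6
  [x y \sin{\left(x y \right)}]:  - \frac{A}{3} = \frac{2}{3}
  [\cos{\left(x y \right)}]:  \frac{A}{3} = - \frac{2}{3}
Solving: A = -2.
Check against the point condition:
  u(1, 1) = - 2 \sin{\left(1 \right)}  ⟹  A \sin{\left(1 \right)} = - 2 \sin{\left(1 \right)}  ✓
Hence u(x, y) = - 2 \sin{\left(x y \right)}.

Answer: u(x, y) = - 2 \sin{\left(x y \right)}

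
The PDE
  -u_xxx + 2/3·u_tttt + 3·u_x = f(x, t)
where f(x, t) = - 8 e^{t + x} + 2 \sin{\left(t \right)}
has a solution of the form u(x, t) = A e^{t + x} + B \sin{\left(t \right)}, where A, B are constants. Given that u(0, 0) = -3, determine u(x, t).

Substitute the ansatz u = A e^{t + x} + B \sin{\left(t \right)} into the left-hand side.
Derivatives of the ansatz:
  u_xxx = A e^{t} e^{x}
  u_tttt = A e^{t} e^{x} + B \sin{\left(t \right)}
  u_x = A e^{t} e^{x}
Term by term:
  -u_xxx = - A e^{t} e^{x}
  2/3·u_tttt = \frac{2 A e^{t} e^{x}}{3} + \frac{2 B \sin{\left(t \right)}}{3}
  3·u_x = 3 A e^{t} e^{x}
So the left-hand side equals
  \frac{8 A e^{t} e^{x}}{3} + \frac{2 B \sin{\left(t \right)}}{3}
This must equal f(x, t) identically; expanded, f = - 8 e^{t} e^{x} + 2 \sin{\left(t \right)}.
Matching coefficients of the independent functions:
  [e^{t} e^{x}]:  \frac{8 A}{3} = -8
  [\sin{\left(t \right)}]:  \frac{2 B}{3} = 2
Solving: A = -3, B = 3.
Check against the point condition:
  u(0, 0) = -3  ⟹  A = -3  ✓
Hence u(x, t) = - 3 e^{t + x} + 3 \sin{\left(t \right)}.

Answer: u(x, t) = - 3 e^{t + x} + 3 \sin{\left(t \right)}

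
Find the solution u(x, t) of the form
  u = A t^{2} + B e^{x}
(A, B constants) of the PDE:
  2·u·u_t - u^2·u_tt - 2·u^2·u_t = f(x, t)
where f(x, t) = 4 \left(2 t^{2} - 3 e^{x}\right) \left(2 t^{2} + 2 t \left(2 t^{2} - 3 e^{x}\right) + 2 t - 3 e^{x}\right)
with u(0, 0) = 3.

Substitute the ansatz u = A t^{2} + B e^{x} into the left-hand side.
Derivatives of the ansatz:
  u_t = 2 A t
  u_tt = 2 A
Term by term:
  2·u·u_t = 4 A^{2} t^{3} + 4 A B t e^{x}
  -u^2·u_tt = - 2 A^{3} t^{4} - 4 A^{2} B t^{2} e^{x} - 2 A B^{2} e^{2 x}
  -2·u^2·u_t = - 4 A^{3} t^{5} - 8 A^{2} B t^{3} e^{x} - 4 A B^{2} t e^{2 x}
So the left-hand side equals
  - 4 A^{3} t^{5} - 2 A^{3} t^{4} - 8 A^{2} B t^{3} e^{x} - 4 A^{2} B t^{2} e^{x} + 4 A^{2} t^{3} - 4 A B^{2} t e^{2 x} - 2 A B^{2} e^{2 x} + 4 A B t e^{x}
This must equal f(x, t) identically; expanded, f = 32 t^{5} + 16 t^{4} - 96 t^{3} e^{x} + 16 t^{3} - 48 t^{2} e^{x} + 72 t e^{2 x} - 24 t e^{x} + 36 e^{2 x}.
Matching coefficients of the independent functions:
  [t^{3}]:  4 A^{2} = 16
  [t^{4}]:  - 2 A^{3} = 16
  [t^{5}]:  - 4 A^{3} = 32
  [t e^{x}]:  4 A B = -24
  [t e^{2 x}]:  - 4 A B^{2} = 72
  [t^{2} e^{x}]:  - 4 A^{2} B = -48
  [t^{3} e^{x}]:  - 8 A^{2} B = -96
  [e^{2 x}]:  - 2 A B^{2} = 36
Solving: A = -2, B = 3.
Check against the point condition:
  u(0, 0) = 3  ⟹  B = 3  ✓
Hence u(x, t) = - 2 t^{2} + 3 e^{x}.

Answer: u(x, t) = - 2 t^{2} + 3 e^{x}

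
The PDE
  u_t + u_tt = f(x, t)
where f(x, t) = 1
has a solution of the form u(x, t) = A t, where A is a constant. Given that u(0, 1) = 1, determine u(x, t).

Answer: u(x, t) = t

Derivation:
Substitute the ansatz u = A t into the left-hand side.
Derivatives of the ansatz:
  u_t = A
  u_tt = 0
Term by term:
  u_t = A
  u_tt = 0
So the left-hand side equals
  A
This must equal f(x, t) = 1 identically.
Matching coefficients of the independent functions:
  [constant term]:  A = 1
Solving: A = 1.
Check against the point condition:
  u(0, 1) = 1  ⟹  A = 1  ✓
Hence u(x, t) = t.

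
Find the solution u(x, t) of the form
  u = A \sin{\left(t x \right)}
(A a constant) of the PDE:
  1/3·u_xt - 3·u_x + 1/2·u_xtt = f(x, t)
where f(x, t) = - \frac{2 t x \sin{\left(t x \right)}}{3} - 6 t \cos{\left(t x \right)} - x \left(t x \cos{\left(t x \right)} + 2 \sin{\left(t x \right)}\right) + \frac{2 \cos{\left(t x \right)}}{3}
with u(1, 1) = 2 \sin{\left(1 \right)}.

Answer: u(x, t) = 2 \sin{\left(t x \right)}

Derivation:
Substitute the ansatz u = A \sin{\left(t x \right)} into the left-hand side.
Derivatives of the ansatz:
  u_xt = - A t x \sin{\left(t x \right)} + A \cos{\left(t x \right)}
  u_x = A t \cos{\left(t x \right)}
  u_xtt = - A t x^{2} \cos{\left(t x \right)} - 2 A x \sin{\left(t x \right)}
Term by term:
  1/3·u_xt = - \frac{A t x \sin{\left(t x \right)}}{3} + \frac{A \cos{\left(t x \right)}}{3}
  -3·u_x = - 3 A t \cos{\left(t x \right)}
  1/2·u_xtt = - \frac{A t x^{2} \cos{\left(t x \right)}}{2} - A x \sin{\left(t x \right)}
So the left-hand side equals
  - \frac{A t x^{2} \cos{\left(t x \right)}}{2} - \frac{A t x \sin{\left(t x \right)}}{3} - 3 A t \cos{\left(t x \right)} - A x \sin{\left(t x \right)} + \frac{A \cos{\left(t x \right)}}{3}
This must equal f(x, t) identically; expanded, f = - t x^{2} \cos{\left(t x \right)} - \frac{2 t x \sin{\left(t x \right)}}{3} - 6 t \cos{\left(t x \right)} - 2 x \sin{\left(t x \right)} + \frac{2 \cos{\left(t x \right)}}{3}.
Matching coefficients of the independent functions:
  [t \cos{\left(t x \right)}]:  - 3 A = -6
  [x \sin{\left(t x \right)}]:  - A = -2
  [t x \sin{\left(t x \right)}]:  - \frac{A}{3} = - \frac{2}{3}
  [t x^{2} \cos{\left(t x \right)}]:  - \frac{A}{2} = -1
  [\cos{\left(t x \right)}]:  \frac{A}{3} = \frac{2}{3}
Solving: A = 2.
Check against the point condition:
  u(1, 1) = 2 \sin{\left(1 \right)}  ⟹  A \sin{\left(1 \right)} = 2 \sin{\left(1 \right)}  ✓
Hence u(x, t) = 2 \sin{\left(t x \right)}.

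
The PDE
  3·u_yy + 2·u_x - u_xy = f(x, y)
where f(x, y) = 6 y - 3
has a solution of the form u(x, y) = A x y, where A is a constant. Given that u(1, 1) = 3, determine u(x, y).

Substitute the ansatz u = A x y into the left-hand side.
Derivatives of the ansatz:
  u_yy = 0
  u_x = A y
  u_xy = A
Term by term:
  3·u_yy = 0
  2·u_x = 2 A y
  -u_xy = - A
So the left-hand side equals
  2 A y - A
This must equal f(x, y) = 6 y - 3 identically.
Matching coefficients of the independent functions:
  [constant term]:  - A = -3
  [y]:  2 A = 6
Solving: A = 3.
Check against the point condition:
  u(1, 1) = 3  ⟹  A = 3  ✓
Hence u(x, y) = 3 x y.

Answer: u(x, y) = 3 x y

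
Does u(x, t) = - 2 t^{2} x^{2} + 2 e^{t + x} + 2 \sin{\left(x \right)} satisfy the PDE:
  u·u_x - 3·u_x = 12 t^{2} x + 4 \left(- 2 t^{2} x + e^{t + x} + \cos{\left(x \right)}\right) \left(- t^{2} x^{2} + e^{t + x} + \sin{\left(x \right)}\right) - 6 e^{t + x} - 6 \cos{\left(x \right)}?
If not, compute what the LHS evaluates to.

Answer: Yes

Derivation:
Evaluate each term of the left-hand side for u = - 2 t^{2} x^{2} + 2 e^{t + x} + 2 \sin{\left(x \right)}.
Derivatives:
  u_x = - 4 t^{2} x + 2 e^{t} e^{x} + 2 \cos{\left(x \right)}
Terms:
  u·u_x = 4 \left(- 2 t^{2} x + e^{t + x} + \cos{\left(x \right)}\right) \left(- t^{2} x^{2} + e^{t + x} + \sin{\left(x \right)}\right)
  -3·u_x = 12 t^{2} x - 6 e^{t + x} - 6 \cos{\left(x \right)}
Sum: LHS = 12 t^{2} x + 4 \left(- 2 t^{2} x + e^{t + x} + \cos{\left(x \right)}\right) \left(- t^{2} x^{2} + e^{t + x} + \sin{\left(x \right)}\right) - 6 e^{t + x} - 6 \cos{\left(x \right)}
This is exactly the given right-hand side, so u is a solution.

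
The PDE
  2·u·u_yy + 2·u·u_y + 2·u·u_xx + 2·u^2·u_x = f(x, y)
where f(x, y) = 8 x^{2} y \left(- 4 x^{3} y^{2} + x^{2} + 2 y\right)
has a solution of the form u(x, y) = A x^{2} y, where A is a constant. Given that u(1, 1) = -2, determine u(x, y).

Substitute the ansatz u = A x^{2} y into the left-hand side.
Derivatives of the ansatz:
  u_yy = 0
  u_y = A x^{2}
  u_xx = 2 A y
  u_x = 2 A x y
Term by term:
  2·u·u_yy = 0
  2·u·u_y = 2 A^{2} x^{4} y
  2·u·u_xx = 4 A^{2} x^{2} y^{2}
  2·u^2·u_x = 4 A^{3} x^{5} y^{3}
So the left-hand side equals
  4 A^{3} x^{5} y^{3} + 2 A^{2} x^{4} y + 4 A^{2} x^{2} y^{2}
This must equal f(x, y) identically; expanded, f = - 32 x^{5} y^{3} + 8 x^{4} y + 16 x^{2} y^{2}.
Matching coefficients of the independent functions:
  [x^{2} y^{2}]:  4 A^{2} = 16
  [x^{4} y]:  2 A^{2} = 8
  [x^{5} y^{3}]:  4 A^{3} = -32
Solving: A = -2.
Check against the point condition:
  u(1, 1) = -2  ⟹  A = -2  ✓
Hence u(x, y) = - 2 x^{2} y.

Answer: u(x, y) = - 2 x^{2} y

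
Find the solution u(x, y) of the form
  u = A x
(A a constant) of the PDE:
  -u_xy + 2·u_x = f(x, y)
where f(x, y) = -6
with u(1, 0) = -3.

Substitute the ansatz u = A x into the left-hand side.
Derivatives of the ansatz:
  u_xy = 0
  u_x = A
Term by term:
  -u_xy = 0
  2·u_x = 2 A
So the left-hand side equals
  2 A
This must equal f(x, y) = -6 identically.
Matching coefficients of the independent functions:
  [constant term]:  2 A = -6
Solving: A = -3.
Check against the point condition:
  u(1, 0) = -3  ⟹  A = -3  ✓
Hence u(x, y) = - 3 x.

Answer: u(x, y) = - 3 x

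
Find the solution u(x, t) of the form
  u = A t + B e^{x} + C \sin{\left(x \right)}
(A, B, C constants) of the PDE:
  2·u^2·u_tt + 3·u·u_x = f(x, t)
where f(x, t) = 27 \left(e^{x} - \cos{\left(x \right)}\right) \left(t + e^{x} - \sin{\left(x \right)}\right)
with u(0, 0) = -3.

Substitute the ansatz u = A t + B e^{x} + C \sin{\left(x \right)} into the left-hand side.
Derivatives of the ansatz:
  u_tt = 0
  u_x = B e^{x} + C \cos{\left(x \right)}
Term by term:
  2·u^2·u_tt = 0
  3·u·u_x = 3 A B t e^{x} + 3 A C t \cos{\left(x \right)} + 3 B^{2} e^{2 x} + 3 B C e^{x} \sin{\left(x \right)} + 3 B C e^{x} \cos{\left(x \right)} + 3 C^{2} \sin{\left(x \right)} \cos{\left(x \right)}
So the left-hand side equals
  3 A B t e^{x} + 3 A C t \cos{\left(x \right)} + 3 B^{2} e^{2 x} + 3 B C e^{x} \sin{\left(x \right)} + 3 B C e^{x} \cos{\left(x \right)} + 3 C^{2} \sin{\left(x \right)} \cos{\left(x \right)}
This must equal f(x, t) identically; expanded, f = 27 t e^{x} - 27 t \cos{\left(x \right)} + 27 e^{2 x} - 27 e^{x} \sin{\left(x \right)} - 27 e^{x} \cos{\left(x \right)} + 27 \sin{\left(x \right)} \cos{\left(x \right)}.
Matching coefficients of the independent functions:
  [t e^{x}]:  3 A B = 27
  [t \cos{\left(x \right)}]:  3 A C = -27
  [e^{x} \sin{\left(x \right)}, e^{x} \cos{\left(x \right)}]:  3 B C = -27
  [\sin{\left(x \right)} \cos{\left(x \right)}]:  3 C^{2} = 27
  [e^{2 x}]:  3 B^{2} = 27
These equations allow (A, B, C) = (-3, -3, 3) or (3, 3, -3).
Impose the point condition(s):
  u(0, 0) = -3  ⟹  B = -3
Only A = -3, B = -3, C = 3 satisfies everything.
Hence u(x, t) = - 3 t - 3 e^{x} + 3 \sin{\left(x \right)}.

Answer: u(x, t) = - 3 t - 3 e^{x} + 3 \sin{\left(x \right)}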